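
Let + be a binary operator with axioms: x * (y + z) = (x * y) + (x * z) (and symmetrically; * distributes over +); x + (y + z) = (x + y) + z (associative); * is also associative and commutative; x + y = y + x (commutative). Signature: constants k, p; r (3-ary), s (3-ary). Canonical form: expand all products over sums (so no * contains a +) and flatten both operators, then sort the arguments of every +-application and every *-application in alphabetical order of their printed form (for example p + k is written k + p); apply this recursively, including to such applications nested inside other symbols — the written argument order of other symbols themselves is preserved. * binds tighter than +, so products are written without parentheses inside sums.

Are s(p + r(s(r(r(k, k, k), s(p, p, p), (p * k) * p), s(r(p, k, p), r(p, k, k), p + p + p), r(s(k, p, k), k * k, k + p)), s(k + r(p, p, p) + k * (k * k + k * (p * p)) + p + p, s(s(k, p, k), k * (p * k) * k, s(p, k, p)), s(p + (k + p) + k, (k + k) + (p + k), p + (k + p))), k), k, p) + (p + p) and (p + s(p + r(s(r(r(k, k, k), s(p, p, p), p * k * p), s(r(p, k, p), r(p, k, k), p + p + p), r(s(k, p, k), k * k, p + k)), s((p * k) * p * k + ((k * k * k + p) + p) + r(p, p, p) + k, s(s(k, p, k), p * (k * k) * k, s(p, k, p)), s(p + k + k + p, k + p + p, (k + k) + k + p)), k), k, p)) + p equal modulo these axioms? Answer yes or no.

Left:  s(p + r(s(r(r(k, k, k), s(p, p, p), (p * k) * p), s(r(p, k, p), r(p, k, k), p + p + p), r(s(k, p, k), k * k, k + p)), s(k + r(p, p, p) + k * (k * k + k * (p * p)) + p + p, s(s(k, p, k), k * (p * k) * k, s(p, k, p)), s(p + (k + p) + k, (k + k) + (p + k), p + (k + p))), k), k, p) + (p + p)
  Distribute:  s(p + r(s(r(r(k, k, k), s(p, p, p), k * p * p), s(r(p, k, p), r(p, k, k), p + p + p), r(s(k, p, k), k * k, k + p)), s(k + k * k * k + k * k * p * p + p + p + r(p, p, p), s(s(k, p, k), k * k * k * p, s(p, k, p)), s(k + k + p + p, k + k + k + p, k + p + p)), k), k, p) + p + p
  Order the arguments:  p + p + s(p + r(s(r(r(k, k, k), s(p, p, p), k * p * p), s(r(p, k, p), r(p, k, k), p + p + p), r(s(k, p, k), k * k, k + p)), s(k + k * k * k + k * k * p * p + p + p + r(p, p, p), s(s(k, p, k), k * k * k * p, s(p, k, p)), s(k + k + p + p, k + k + k + p, k + p + p)), k), k, p)
Right:  (p + s(p + r(s(r(r(k, k, k), s(p, p, p), p * k * p), s(r(p, k, p), r(p, k, k), p + p + p), r(s(k, p, k), k * k, p + k)), s((p * k) * p * k + ((k * k * k + p) + p) + r(p, p, p) + k, s(s(k, p, k), p * (k * k) * k, s(p, k, p)), s(p + k + k + p, k + p + p, (k + k) + k + p)), k), k, p)) + p
  Un-nest:  p + s(p + r(s(r(r(k, k, k), s(p, p, p), k * p * p), s(r(p, k, p), r(p, k, k), p + p + p), r(s(k, p, k), k * k, k + p)), s(k + k * k * k + k * k * p * p + p + p + r(p, p, p), s(s(k, p, k), k * k * k * p, s(p, k, p)), s(k + k + p + p, k + p + p, k + k + k + p)), k), k, p) + p
  Sort:  p + p + s(p + r(s(r(r(k, k, k), s(p, p, p), k * p * p), s(r(p, k, p), r(p, k, k), p + p + p), r(s(k, p, k), k * k, k + p)), s(k + k * k * k + k * k * p * p + p + p + r(p, p, p), s(s(k, p, k), k * k * k * p, s(p, k, p)), s(k + k + p + p, k + p + p, k + k + k + p)), k), k, p)

Answer: no — p + p + s(p + r(s(r(r(k, k, k), s(p, p, p), k * p * p), s(r(p, k, p), r(p, k, k), p + p + p), r(s(k, p, k), k * k, k + p)), s(k + k * k * k + k * k * p * p + p + p + r(p, p, p), s(s(k, p, k), k * k * k * p, s(p, k, p)), s(k + k + p + p, k + k + k + p, k + p + p)), k), k, p) vs p + p + s(p + r(s(r(r(k, k, k), s(p, p, p), k * p * p), s(r(p, k, p), r(p, k, k), p + p + p), r(s(k, p, k), k * k, k + p)), s(k + k * k * k + k * k * p * p + p + p + r(p, p, p), s(s(k, p, k), k * k * k * p, s(p, k, p)), s(k + k + p + p, k + p + p, k + k + k + p)), k), k, p)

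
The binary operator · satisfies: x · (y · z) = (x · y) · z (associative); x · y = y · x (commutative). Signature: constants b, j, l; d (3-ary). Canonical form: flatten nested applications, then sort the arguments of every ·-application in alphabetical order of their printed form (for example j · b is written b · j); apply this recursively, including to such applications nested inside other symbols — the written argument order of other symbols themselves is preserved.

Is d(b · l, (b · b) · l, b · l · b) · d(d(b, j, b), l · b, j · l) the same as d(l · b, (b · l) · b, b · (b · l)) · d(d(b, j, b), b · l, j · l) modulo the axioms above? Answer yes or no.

Left:  d(b · l, (b · b) · l, b · l · b) · d(d(b, j, b), l · b, j · l)
  Simplify inside:  d(b · l, (b · b) · l, b · l · b)  →  d(b · l, b · b · l, b · b · l)
  Inside:  d(d(b, j, b), l · b, j · l)  →  d(d(b, j, b), b · l, j · l)
  Order the arguments:  d(b · l, b · b · l, b · b · l) · d(d(b, j, b), b · l, j · l)
Right:  d(l · b, (b · l) · b, b · (b · l)) · d(d(b, j, b), b · l, j · l)
  Canonicalize subterm:  d(l · b, (b · l) · b, b · (b · l))  →  d(b · l, b · b · l, b · b · l)
  Order the arguments:  d(b · l, b · b · l, b · b · l) · d(d(b, j, b), b · l, j · l)

Answer: yes — both canonical forms are d(b · l, b · b · l, b · b · l) · d(d(b, j, b), b · l, j · l)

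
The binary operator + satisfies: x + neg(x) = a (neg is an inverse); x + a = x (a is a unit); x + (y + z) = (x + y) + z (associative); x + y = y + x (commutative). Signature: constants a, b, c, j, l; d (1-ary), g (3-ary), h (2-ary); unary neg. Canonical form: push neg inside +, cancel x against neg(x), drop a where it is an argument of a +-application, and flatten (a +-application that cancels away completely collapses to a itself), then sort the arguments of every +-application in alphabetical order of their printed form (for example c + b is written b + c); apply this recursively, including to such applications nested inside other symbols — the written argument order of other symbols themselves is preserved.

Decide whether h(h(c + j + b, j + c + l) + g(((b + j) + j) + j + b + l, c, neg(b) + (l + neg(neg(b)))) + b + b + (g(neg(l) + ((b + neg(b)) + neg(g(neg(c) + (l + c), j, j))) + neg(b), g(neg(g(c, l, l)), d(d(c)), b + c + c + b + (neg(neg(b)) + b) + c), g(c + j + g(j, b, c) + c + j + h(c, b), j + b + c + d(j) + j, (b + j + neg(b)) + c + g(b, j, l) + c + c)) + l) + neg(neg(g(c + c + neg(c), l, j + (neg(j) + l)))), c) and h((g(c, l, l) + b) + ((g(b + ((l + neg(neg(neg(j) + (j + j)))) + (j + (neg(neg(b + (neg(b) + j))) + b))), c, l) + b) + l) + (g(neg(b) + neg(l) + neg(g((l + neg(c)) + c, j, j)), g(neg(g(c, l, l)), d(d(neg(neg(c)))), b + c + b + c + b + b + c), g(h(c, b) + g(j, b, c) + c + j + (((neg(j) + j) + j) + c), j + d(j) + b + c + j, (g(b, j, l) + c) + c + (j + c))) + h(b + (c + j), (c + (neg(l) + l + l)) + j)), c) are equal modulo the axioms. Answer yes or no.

Left:  h(h(c + j + b, j + c + l) + g(((b + j) + j) + j + b + l, c, neg(b) + (l + neg(neg(b)))) + b + b + (g(neg(l) + ((b + neg(b)) + neg(g(neg(c) + (l + c), j, j))) + neg(b), g(neg(g(c, l, l)), d(d(c)), b + c + c + b + (neg(neg(b)) + b) + c), g(c + j + g(j, b, c) + c + j + h(c, b), j + b + c + d(j) + j, (b + j + neg(b)) + c + g(b, j, l) + c + c)) + l) + neg(neg(g(c + c + neg(c), l, j + (neg(j) + l)))), c)
  Work inside:  h(c + j + b, j + c + l) + g(((b + j) + j) + j + b + l, c, neg(b) + (l + neg(neg(b)))) + b + b + (g(neg(l) + ((b + neg(b)) + neg(g(neg(c) + (l + c), j, j))) + neg(b), g(neg(g(c, l, l)), d(d(c)), b + c + c + b + (neg(neg(b)) + b) + c), g(c + j + g(j, b, c) + c + j + h(c, b), j + b + c + d(j) + j, (b + j + neg(b)) + c + g(b, j, l) + c + c)) + l) + neg(neg(g(c + c + neg(c), l, j + (neg(j) + l))))
  Push neg inside:  distribute neg over + and collapse double neg
  Collect terms:  h(b + c + j, c + j + l) + g(b + b + j + j + j + l, c, l) + b + b + g(neg(b) + neg(g(l, j, j)) + neg(l), g(neg(g(c, l, l)), d(d(c)), b + b + b + b + c + c + c), g(c + c + g(j, b, c) + h(c, b) + j + j, b + c + d(j) + j + j, c + c + c + g(b, j, l) + j)) + l + g(c, l, l)
  Sort:  b + b + g(b + b + j + j + j + l, c, l) + g(c, l, l) + g(neg(b) + neg(g(l, j, j)) + neg(l), g(neg(g(c, l, l)), d(d(c)), b + b + b + b + c + c + c), g(c + c + g(j, b, c) + h(c, b) + j + j, b + c + d(j) + j + j, c + c + c + g(b, j, l) + j)) + h(b + c + j, c + j + l) + l
  Put back:  h(b + b + g(b + b + j + j + j + l, c, l) + g(c, l, l) + g(neg(b) + neg(g(l, j, j)) + neg(l), g(neg(g(c, l, l)), d(d(c)), b + b + b + b + c + c + c), g(c + c + g(j, b, c) + h(c, b) + j + j, b + c + d(j) + j + j, c + c + c + g(b, j, l) + j)) + h(b + c + j, c + j + l) + l, c)
Right:  h((g(c, l, l) + b) + ((g(b + ((l + neg(neg(neg(j) + (j + j)))) + (j + (neg(neg(b + (neg(b) + j))) + b))), c, l) + b) + l) + (g(neg(b) + neg(l) + neg(g((l + neg(c)) + c, j, j)), g(neg(g(c, l, l)), d(d(neg(neg(c)))), b + c + b + c + b + b + c), g(h(c, b) + g(j, b, c) + c + j + (((neg(j) + j) + j) + c), j + d(j) + b + c + j, (g(b, j, l) + c) + c + (j + c))) + h(b + (c + j), (c + (neg(l) + l + l)) + j)), c)
  Focus inside:  (g(c, l, l) + b) + ((g(b + ((l + neg(neg(neg(j) + (j + j)))) + (j + (neg(neg(b + (neg(b) + j))) + b))), c, l) + b) + l) + (g(neg(b) + neg(l) + neg(g((l + neg(c)) + c, j, j)), g(neg(g(c, l, l)), d(d(neg(neg(c)))), b + c + b + c + b + b + c), g(h(c, b) + g(j, b, c) + c + j + (((neg(j) + j) + j) + c), j + d(j) + b + c + j, (g(b, j, l) + c) + c + (j + c))) + h(b + (c + j), (c + (neg(l) + l + l)) + j))
  Push neg inside:  distribute neg over + and collapse double neg
  Collect terms:  g(c, l, l) + b + b + g(b + b + j + j + j + l, c, l) + l + g(neg(b) + neg(g(l, j, j)) + neg(l), g(neg(g(c, l, l)), d(d(c)), b + b + b + b + c + c + c), g(c + c + g(j, b, c) + h(c, b) + j + j, b + c + d(j) + j + j, c + c + c + g(b, j, l) + j)) + h(b + c + j, c + j + l)
  Sort:  b + b + g(b + b + j + j + j + l, c, l) + g(c, l, l) + g(neg(b) + neg(g(l, j, j)) + neg(l), g(neg(g(c, l, l)), d(d(c)), b + b + b + b + c + c + c), g(c + c + g(j, b, c) + h(c, b) + j + j, b + c + d(j) + j + j, c + c + c + g(b, j, l) + j)) + h(b + c + j, c + j + l) + l
  Rebuild:  h(b + b + g(b + b + j + j + j + l, c, l) + g(c, l, l) + g(neg(b) + neg(g(l, j, j)) + neg(l), g(neg(g(c, l, l)), d(d(c)), b + b + b + b + c + c + c), g(c + c + g(j, b, c) + h(c, b) + j + j, b + c + d(j) + j + j, c + c + c + g(b, j, l) + j)) + h(b + c + j, c + j + l) + l, c)

Answer: yes — both canonical forms are h(b + b + g(b + b + j + j + j + l, c, l) + g(c, l, l) + g(neg(b) + neg(g(l, j, j)) + neg(l), g(neg(g(c, l, l)), d(d(c)), b + b + b + b + c + c + c), g(c + c + g(j, b, c) + h(c, b) + j + j, b + c + d(j) + j + j, c + c + c + g(b, j, l) + j)) + h(b + c + j, c + j + l) + l, c)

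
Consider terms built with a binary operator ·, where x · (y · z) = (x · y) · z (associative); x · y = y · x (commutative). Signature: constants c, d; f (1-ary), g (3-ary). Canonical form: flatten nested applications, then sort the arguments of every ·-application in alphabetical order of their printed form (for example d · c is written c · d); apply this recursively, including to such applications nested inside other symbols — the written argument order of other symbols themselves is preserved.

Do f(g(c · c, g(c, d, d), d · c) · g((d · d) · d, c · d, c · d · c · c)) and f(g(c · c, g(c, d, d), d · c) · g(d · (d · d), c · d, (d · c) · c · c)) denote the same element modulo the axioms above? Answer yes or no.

Left:  f(g(c · c, g(c, d, d), d · c) · g((d · d) · d, c · d, c · d · c · c))
  Descend into:  g(c · c, g(c, d, d), d · c) · g((d · d) · d, c · d, c · d · c · c)
  Canonicalize subterm:  g(c · c, g(c, d, d), d · c)  →  g(c · c, g(c, d, d), c · d)
  Inside:  g((d · d) · d, c · d, c · d · c · c)  →  g(d · d · d, c · d, c · c · c · d)
  Order the arguments:  g(c · c, g(c, d, d), c · d) · g(d · d · d, c · d, c · c · c · d)
  Rebuild:  f(g(c · c, g(c, d, d), c · d) · g(d · d · d, c · d, c · c · c · d))
Right:  f(g(c · c, g(c, d, d), d · c) · g(d · (d · d), c · d, (d · c) · c · c))
  Focus inside:  g(c · c, g(c, d, d), d · c) · g(d · (d · d), c · d, (d · c) · c · c)
  Canonicalize subterm:  g(c · c, g(c, d, d), d · c)  →  g(c · c, g(c, d, d), c · d)
  Simplify inside:  g(d · (d · d), c · d, (d · c) · c · c)  →  g(d · d · d, c · d, c · c · c · d)
  Sort:  g(c · c, g(c, d, d), c · d) · g(d · d · d, c · d, c · c · c · d)
  Put back:  f(g(c · c, g(c, d, d), c · d) · g(d · d · d, c · d, c · c · c · d))

Answer: yes — both canonical forms are f(g(c · c, g(c, d, d), c · d) · g(d · d · d, c · d, c · c · c · d))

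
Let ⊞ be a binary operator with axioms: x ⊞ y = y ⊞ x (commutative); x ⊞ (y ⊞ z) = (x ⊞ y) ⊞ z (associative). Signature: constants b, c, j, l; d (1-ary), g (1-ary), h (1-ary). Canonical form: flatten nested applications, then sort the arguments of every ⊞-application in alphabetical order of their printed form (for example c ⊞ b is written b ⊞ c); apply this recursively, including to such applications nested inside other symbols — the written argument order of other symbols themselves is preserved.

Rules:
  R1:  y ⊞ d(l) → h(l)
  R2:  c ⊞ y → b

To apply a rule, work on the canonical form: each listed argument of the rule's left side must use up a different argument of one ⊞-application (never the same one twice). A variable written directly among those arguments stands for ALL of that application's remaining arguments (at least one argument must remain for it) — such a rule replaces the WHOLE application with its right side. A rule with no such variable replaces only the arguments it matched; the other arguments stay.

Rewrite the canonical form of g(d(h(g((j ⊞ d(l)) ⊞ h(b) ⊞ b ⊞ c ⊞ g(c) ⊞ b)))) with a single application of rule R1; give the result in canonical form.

Canonical form:  g(d(h(g(b ⊞ b ⊞ c ⊞ d(l) ⊞ g(c) ⊞ h(b) ⊞ j))))
R1 matches:  uses d(l);  y := b ⊞ b ⊞ c ⊞ g(c) ⊞ h(b) ⊞ j
The variable takes the whole remainder — replace the entire application.
Result:  g(d(h(g(h(l)))))

Answer: g(d(h(g(h(l)))))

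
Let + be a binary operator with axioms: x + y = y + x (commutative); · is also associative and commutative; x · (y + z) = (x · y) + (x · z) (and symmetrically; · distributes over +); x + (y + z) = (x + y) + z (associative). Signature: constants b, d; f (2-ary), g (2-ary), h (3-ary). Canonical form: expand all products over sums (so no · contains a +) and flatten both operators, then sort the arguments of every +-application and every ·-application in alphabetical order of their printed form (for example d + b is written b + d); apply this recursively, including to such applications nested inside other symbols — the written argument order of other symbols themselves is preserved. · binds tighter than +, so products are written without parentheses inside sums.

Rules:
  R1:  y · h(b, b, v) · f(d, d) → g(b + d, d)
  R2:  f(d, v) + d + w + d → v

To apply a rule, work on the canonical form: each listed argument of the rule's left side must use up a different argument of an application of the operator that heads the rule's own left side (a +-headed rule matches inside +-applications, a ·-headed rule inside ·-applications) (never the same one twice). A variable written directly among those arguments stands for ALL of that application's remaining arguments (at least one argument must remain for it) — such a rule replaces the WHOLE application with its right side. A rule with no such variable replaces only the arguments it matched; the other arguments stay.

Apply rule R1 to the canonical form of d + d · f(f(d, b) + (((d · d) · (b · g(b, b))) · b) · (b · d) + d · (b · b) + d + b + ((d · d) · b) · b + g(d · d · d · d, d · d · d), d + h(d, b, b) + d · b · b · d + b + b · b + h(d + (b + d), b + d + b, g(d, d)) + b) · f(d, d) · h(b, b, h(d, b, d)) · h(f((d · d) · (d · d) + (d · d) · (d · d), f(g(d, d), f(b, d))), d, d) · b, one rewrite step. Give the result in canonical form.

Answer: d + g(b + d, d)

Derivation:
Canonical form:  b · d · f(b + b · b · b · d · d · d · g(b, b) + b · b · d + b · b · d · d + d + f(d, b) + g(d · d · d · d, d · d · d), b + b + b · b + b · b · d · d + d + h(b + d + d, b + b + d, g(d, d)) + h(d, b, b)) · f(d, d) · h(b, b, h(d, b, d)) · h(f(d · d · d · d + d · d · d · d, f(g(d, d), f(b, d))), d, d) + d
Match R1:  consume f(d, d), h(b, b, h(d, b, d));  v := h(d, b, d), y := b · d · f(b + b · b · b · d · d · d · g(b, b) + b · b · d + b · b · d · d + d + f(d, b) + g(d · d · d · d, d · d · d), b + b + b · b + b · b · d · d + d + h(b + d + d, b + b + d, g(d, d)) + h(d, b, b)) · h(f(d · d · d · d + d · d · d · d, f(g(d, d), f(b, d))), d, d)
Every leftover argument binds to the variable; the entire application is replaced.
Giving:  d + g(b + d, d)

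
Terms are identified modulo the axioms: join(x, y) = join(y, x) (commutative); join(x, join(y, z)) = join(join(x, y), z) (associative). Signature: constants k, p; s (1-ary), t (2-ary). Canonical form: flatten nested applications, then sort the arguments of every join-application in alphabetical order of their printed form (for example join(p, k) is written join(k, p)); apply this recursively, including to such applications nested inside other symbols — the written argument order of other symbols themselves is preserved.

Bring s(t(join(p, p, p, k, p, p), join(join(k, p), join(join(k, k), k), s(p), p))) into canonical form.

Focus inside:  join(join(k, p), join(join(k, k), k), s(p), p)
Merge nested applications:  join(k, p, k, k, k, s(p), p)
Sort arguments:  join(k, k, k, k, p, p, s(p))
Rebuild:  s(t(join(k, p, p, p, p, p), join(k, k, k, k, p, p, s(p))))

Answer: s(t(join(k, p, p, p, p, p), join(k, k, k, k, p, p, s(p))))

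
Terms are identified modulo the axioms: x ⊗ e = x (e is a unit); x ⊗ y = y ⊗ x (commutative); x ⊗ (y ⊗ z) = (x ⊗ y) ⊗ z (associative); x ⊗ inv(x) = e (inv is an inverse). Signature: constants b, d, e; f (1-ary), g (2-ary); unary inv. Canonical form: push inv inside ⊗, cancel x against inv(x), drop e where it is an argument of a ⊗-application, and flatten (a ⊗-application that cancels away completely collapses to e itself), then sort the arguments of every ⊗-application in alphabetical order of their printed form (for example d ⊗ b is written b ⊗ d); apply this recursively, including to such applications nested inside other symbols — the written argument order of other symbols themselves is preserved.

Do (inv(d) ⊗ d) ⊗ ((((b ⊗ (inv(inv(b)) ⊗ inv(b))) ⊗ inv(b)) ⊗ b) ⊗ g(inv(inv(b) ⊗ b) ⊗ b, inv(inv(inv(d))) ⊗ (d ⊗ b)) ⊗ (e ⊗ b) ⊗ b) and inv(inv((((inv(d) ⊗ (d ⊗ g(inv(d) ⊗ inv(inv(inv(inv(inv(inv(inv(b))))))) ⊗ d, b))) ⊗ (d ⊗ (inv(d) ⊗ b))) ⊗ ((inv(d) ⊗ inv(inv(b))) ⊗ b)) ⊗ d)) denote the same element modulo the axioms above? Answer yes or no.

Answer: no — b ⊗ b ⊗ b ⊗ g(b, b) vs b ⊗ b ⊗ b ⊗ g(inv(b), b)

Derivation:
Left:  (inv(d) ⊗ d) ⊗ ((((b ⊗ (inv(inv(b)) ⊗ inv(b))) ⊗ inv(b)) ⊗ b) ⊗ g(inv(inv(b) ⊗ b) ⊗ b, inv(inv(inv(d))) ⊗ (d ⊗ b)) ⊗ (e ⊗ b) ⊗ b)
  Push inv inside:  distribute inv over ⊗ and collapse double inv
  Cancel inverse pairs:  d cancels
  Combine occurrences:  b ⊗ b ⊗ b ⊗ g(b, b)
Right:  inv(inv((((inv(d) ⊗ (d ⊗ g(inv(d) ⊗ inv(inv(inv(inv(inv(inv(inv(b))))))) ⊗ d, b))) ⊗ (d ⊗ (inv(d) ⊗ b))) ⊗ ((inv(d) ⊗ inv(inv(b))) ⊗ b)) ⊗ d))
  Push inv inside:  distribute inv over ⊗ and collapse double inv
  Inverses cancel:  d cancels
  Combine occurrences:  g(inv(b), b) ⊗ b ⊗ b ⊗ b
  Sort arguments:  b ⊗ b ⊗ b ⊗ g(inv(b), b)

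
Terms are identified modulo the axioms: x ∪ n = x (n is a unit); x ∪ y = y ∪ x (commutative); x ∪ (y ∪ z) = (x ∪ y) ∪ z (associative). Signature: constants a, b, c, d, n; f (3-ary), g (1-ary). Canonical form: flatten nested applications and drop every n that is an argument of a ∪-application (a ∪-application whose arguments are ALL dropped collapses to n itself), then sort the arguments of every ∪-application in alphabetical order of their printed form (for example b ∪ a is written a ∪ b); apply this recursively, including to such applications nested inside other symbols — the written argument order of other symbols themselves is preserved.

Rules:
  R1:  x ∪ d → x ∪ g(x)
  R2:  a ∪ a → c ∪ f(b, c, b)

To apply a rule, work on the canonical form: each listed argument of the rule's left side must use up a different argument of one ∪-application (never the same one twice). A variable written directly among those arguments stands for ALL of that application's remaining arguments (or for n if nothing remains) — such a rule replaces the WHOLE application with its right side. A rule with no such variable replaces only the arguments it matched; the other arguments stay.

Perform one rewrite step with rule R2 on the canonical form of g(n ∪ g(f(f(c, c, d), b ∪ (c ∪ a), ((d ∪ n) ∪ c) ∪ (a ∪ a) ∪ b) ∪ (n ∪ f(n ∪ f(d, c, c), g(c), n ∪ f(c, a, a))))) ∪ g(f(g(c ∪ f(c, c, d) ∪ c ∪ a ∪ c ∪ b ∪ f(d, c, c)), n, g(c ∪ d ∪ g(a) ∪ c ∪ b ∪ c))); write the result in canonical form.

Canonical form:  g(f(g(a ∪ b ∪ c ∪ c ∪ c ∪ f(c, c, d) ∪ f(d, c, c)), n, g(b ∪ c ∪ c ∪ c ∪ d ∪ g(a)))) ∪ g(g(f(f(c, c, d), a ∪ b ∪ c, a ∪ a ∪ b ∪ c ∪ d) ∪ f(f(d, c, c), g(c), f(c, a, a))))
Match R2:  consume a, a
Result:  g(f(g(a ∪ b ∪ c ∪ c ∪ c ∪ f(c, c, d) ∪ f(d, c, c)), n, g(b ∪ c ∪ c ∪ c ∪ d ∪ g(a)))) ∪ g(g(f(f(c, c, d), a ∪ b ∪ c, b ∪ c ∪ c ∪ d ∪ f(b, c, b)) ∪ f(f(d, c, c), g(c), f(c, a, a))))

Answer: g(f(g(a ∪ b ∪ c ∪ c ∪ c ∪ f(c, c, d) ∪ f(d, c, c)), n, g(b ∪ c ∪ c ∪ c ∪ d ∪ g(a)))) ∪ g(g(f(f(c, c, d), a ∪ b ∪ c, b ∪ c ∪ c ∪ d ∪ f(b, c, b)) ∪ f(f(d, c, c), g(c), f(c, a, a))))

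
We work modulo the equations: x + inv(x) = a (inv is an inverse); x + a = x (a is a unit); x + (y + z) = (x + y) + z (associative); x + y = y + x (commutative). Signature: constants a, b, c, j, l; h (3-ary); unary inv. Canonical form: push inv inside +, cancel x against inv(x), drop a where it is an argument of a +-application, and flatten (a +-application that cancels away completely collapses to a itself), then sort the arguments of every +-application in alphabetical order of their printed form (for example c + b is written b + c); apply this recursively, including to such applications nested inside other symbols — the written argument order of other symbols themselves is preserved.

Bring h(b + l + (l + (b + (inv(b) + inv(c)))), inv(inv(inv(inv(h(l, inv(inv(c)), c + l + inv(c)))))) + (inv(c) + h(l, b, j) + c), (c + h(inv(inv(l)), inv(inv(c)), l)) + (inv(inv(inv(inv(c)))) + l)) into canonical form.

Answer: h(b + inv(c) + l + l, h(l, b, j) + h(l, c, l), c + c + h(l, c, l) + l)

Derivation:
Focus inside:  inv(inv(inv(inv(h(l, inv(inv(c)), c + l + inv(c)))))) + (inv(c) + h(l, b, j) + c)
Push inv inside:  distribute inv over + and collapse double inv
Cancel:  c cancels
Combine occurrences:  h(l, c, l) + h(l, b, j)
Sort:  h(l, b, j) + h(l, c, l)
Reassemble:  h(b + inv(c) + l + l, h(l, b, j) + h(l, c, l), c + c + h(l, c, l) + l)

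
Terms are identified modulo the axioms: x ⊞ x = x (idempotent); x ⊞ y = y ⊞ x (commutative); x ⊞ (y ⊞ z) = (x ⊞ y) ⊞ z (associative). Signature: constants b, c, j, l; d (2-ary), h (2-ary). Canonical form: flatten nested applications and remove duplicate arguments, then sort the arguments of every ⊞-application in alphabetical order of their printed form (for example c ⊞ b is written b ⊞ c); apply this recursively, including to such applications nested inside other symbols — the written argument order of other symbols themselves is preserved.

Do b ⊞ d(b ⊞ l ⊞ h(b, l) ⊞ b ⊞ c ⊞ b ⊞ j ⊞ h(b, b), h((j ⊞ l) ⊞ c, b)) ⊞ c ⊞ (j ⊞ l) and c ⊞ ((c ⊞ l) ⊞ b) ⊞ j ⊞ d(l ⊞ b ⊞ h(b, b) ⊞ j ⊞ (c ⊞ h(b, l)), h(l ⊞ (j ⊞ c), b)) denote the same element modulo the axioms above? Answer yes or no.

Left:  b ⊞ d(b ⊞ l ⊞ h(b, l) ⊞ b ⊞ c ⊞ b ⊞ j ⊞ h(b, b), h((j ⊞ l) ⊞ c, b)) ⊞ c ⊞ (j ⊞ l)
  Merge nested applications:  b ⊞ d(b ⊞ l ⊞ h(b, l) ⊞ b ⊞ c ⊞ b ⊞ j ⊞ h(b, b), h((j ⊞ l) ⊞ c, b)) ⊞ c ⊞ j ⊞ l
  Inside:  d(b ⊞ l ⊞ h(b, l) ⊞ b ⊞ c ⊞ b ⊞ j ⊞ h(b, b), h((j ⊞ l) ⊞ c, b))  →  d(b ⊞ c ⊞ h(b, b) ⊞ h(b, l) ⊞ j ⊞ l, h(c ⊞ j ⊞ l, b))
  Sort arguments:  b ⊞ c ⊞ d(b ⊞ c ⊞ h(b, b) ⊞ h(b, l) ⊞ j ⊞ l, h(c ⊞ j ⊞ l, b)) ⊞ j ⊞ l
Right:  c ⊞ ((c ⊞ l) ⊞ b) ⊞ j ⊞ d(l ⊞ b ⊞ h(b, b) ⊞ j ⊞ (c ⊞ h(b, l)), h(l ⊞ (j ⊞ c), b))
  Un-nest:  c ⊞ c ⊞ l ⊞ b ⊞ j ⊞ d(l ⊞ b ⊞ h(b, b) ⊞ j ⊞ (c ⊞ h(b, l)), h(l ⊞ (j ⊞ c), b))
  Canonicalize subterm:  d(l ⊞ b ⊞ h(b, b) ⊞ j ⊞ (c ⊞ h(b, l)), h(l ⊞ (j ⊞ c), b))  →  d(b ⊞ c ⊞ h(b, b) ⊞ h(b, l) ⊞ j ⊞ l, h(c ⊞ j ⊞ l, b))
  Deduplicate:  drop duplicate c
  Sort:  b ⊞ c ⊞ d(b ⊞ c ⊞ h(b, b) ⊞ h(b, l) ⊞ j ⊞ l, h(c ⊞ j ⊞ l, b)) ⊞ j ⊞ l

Answer: yes — both canonical forms are b ⊞ c ⊞ d(b ⊞ c ⊞ h(b, b) ⊞ h(b, l) ⊞ j ⊞ l, h(c ⊞ j ⊞ l, b)) ⊞ j ⊞ l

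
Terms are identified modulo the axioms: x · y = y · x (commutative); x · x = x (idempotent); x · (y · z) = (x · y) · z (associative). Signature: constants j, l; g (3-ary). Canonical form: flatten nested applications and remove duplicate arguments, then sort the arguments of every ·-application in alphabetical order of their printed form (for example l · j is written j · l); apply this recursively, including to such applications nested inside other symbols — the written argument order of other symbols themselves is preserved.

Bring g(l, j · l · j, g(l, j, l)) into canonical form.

Focus inside:  j · l · j
Drop duplicates:  drop duplicate j
Sort arguments:  j · l
Reassemble:  g(l, j · l, g(l, j, l))

Answer: g(l, j · l, g(l, j, l))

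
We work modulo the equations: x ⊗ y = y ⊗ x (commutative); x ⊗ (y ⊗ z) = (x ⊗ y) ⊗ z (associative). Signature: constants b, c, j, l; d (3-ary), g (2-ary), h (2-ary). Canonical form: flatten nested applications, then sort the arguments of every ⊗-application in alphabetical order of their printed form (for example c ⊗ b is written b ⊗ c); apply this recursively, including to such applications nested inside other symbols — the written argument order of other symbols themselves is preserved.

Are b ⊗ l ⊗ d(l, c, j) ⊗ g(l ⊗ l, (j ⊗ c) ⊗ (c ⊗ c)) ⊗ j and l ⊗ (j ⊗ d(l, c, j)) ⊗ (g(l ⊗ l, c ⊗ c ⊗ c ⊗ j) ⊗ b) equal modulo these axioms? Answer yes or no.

Left:  b ⊗ l ⊗ d(l, c, j) ⊗ g(l ⊗ l, (j ⊗ c) ⊗ (c ⊗ c)) ⊗ j
  Canonicalize subterm:  g(l ⊗ l, (j ⊗ c) ⊗ (c ⊗ c))  →  g(l ⊗ l, c ⊗ c ⊗ c ⊗ j)
  Sort arguments:  b ⊗ d(l, c, j) ⊗ g(l ⊗ l, c ⊗ c ⊗ c ⊗ j) ⊗ j ⊗ l
Right:  l ⊗ (j ⊗ d(l, c, j)) ⊗ (g(l ⊗ l, c ⊗ c ⊗ c ⊗ j) ⊗ b)
  Un-nest:  l ⊗ j ⊗ d(l, c, j) ⊗ g(l ⊗ l, c ⊗ c ⊗ c ⊗ j) ⊗ b
  Sort arguments:  b ⊗ d(l, c, j) ⊗ g(l ⊗ l, c ⊗ c ⊗ c ⊗ j) ⊗ j ⊗ l

Answer: yes — both canonical forms are b ⊗ d(l, c, j) ⊗ g(l ⊗ l, c ⊗ c ⊗ c ⊗ j) ⊗ j ⊗ l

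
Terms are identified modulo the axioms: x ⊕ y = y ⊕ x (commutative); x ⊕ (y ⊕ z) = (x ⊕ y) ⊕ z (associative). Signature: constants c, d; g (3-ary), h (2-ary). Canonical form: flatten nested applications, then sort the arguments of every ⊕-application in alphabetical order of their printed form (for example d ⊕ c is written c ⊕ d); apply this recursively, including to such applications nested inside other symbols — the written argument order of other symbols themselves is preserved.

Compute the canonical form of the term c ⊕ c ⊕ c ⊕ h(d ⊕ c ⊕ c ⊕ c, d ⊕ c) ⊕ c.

Answer: c ⊕ c ⊕ c ⊕ c ⊕ h(c ⊕ c ⊕ c ⊕ d, c ⊕ d)

Derivation:
Canonicalize subterm:  h(d ⊕ c ⊕ c ⊕ c, d ⊕ c)  →  h(c ⊕ c ⊕ c ⊕ d, c ⊕ d)
Sort:  c ⊕ c ⊕ c ⊕ c ⊕ h(c ⊕ c ⊕ c ⊕ d, c ⊕ d)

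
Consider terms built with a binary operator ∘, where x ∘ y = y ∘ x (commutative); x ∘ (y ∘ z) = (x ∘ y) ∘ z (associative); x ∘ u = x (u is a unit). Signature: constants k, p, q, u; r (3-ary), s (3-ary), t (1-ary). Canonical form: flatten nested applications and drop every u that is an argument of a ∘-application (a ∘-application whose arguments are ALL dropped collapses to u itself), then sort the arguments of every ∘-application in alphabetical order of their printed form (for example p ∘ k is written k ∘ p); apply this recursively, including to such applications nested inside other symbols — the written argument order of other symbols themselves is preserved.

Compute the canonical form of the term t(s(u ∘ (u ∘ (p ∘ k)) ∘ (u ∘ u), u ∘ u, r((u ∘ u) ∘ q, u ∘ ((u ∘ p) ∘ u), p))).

Focus inside:  u ∘ (u ∘ (p ∘ k)) ∘ (u ∘ u)
Flatten:  u ∘ u ∘ p ∘ k ∘ u ∘ u
Unit:  drop u (×4)
Sort arguments:  k ∘ p
Rebuild:  t(s(k ∘ p, u, r(q, p, p)))

Answer: t(s(k ∘ p, u, r(q, p, p)))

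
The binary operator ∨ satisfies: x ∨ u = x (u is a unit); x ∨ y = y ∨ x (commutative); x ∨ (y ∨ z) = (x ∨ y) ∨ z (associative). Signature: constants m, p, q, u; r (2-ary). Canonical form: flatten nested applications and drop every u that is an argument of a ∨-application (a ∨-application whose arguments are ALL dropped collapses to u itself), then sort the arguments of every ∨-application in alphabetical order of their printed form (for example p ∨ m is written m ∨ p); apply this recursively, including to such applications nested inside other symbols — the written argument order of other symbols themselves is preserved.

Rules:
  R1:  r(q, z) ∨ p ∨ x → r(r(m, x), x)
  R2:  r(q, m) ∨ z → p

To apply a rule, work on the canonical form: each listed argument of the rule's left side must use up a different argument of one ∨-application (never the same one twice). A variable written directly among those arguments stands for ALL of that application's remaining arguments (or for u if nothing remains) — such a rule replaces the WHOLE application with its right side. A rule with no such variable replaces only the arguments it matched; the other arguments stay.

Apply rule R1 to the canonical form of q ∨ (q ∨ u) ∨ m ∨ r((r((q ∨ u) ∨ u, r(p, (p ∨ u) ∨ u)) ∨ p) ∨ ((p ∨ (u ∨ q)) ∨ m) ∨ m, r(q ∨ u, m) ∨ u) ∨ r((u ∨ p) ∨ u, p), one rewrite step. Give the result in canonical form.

Answer: m ∨ q ∨ q ∨ r(p, p) ∨ r(r(r(m, m ∨ m ∨ p ∨ q), m ∨ m ∨ p ∨ q), r(q, m))

Derivation:
Canonical form:  m ∨ q ∨ q ∨ r(m ∨ m ∨ p ∨ p ∨ q ∨ r(q, r(p, p)), r(q, m)) ∨ r(p, p)
R1 matches:  uses p, r(q, r(p, p));  x := m ∨ m ∨ p ∨ q, z := r(p, p)
The extension variable absorbs all remaining arguments, so the whole application is rewritten.
New term:  m ∨ q ∨ q ∨ r(p, p) ∨ r(r(r(m, m ∨ m ∨ p ∨ q), m ∨ m ∨ p ∨ q), r(q, m))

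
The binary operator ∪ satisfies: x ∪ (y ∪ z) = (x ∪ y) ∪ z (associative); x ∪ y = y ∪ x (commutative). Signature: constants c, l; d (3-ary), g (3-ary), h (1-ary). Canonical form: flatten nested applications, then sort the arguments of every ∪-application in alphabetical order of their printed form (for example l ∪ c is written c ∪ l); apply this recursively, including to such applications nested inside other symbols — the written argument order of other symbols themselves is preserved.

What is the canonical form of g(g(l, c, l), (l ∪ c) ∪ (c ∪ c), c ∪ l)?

Answer: g(g(l, c, l), c ∪ c ∪ c ∪ l, c ∪ l)

Derivation:
Descend into:  (l ∪ c) ∪ (c ∪ c)
Un-nest:  l ∪ c ∪ c ∪ c
Order the arguments:  c ∪ c ∪ c ∪ l
Reassemble:  g(g(l, c, l), c ∪ c ∪ c ∪ l, c ∪ l)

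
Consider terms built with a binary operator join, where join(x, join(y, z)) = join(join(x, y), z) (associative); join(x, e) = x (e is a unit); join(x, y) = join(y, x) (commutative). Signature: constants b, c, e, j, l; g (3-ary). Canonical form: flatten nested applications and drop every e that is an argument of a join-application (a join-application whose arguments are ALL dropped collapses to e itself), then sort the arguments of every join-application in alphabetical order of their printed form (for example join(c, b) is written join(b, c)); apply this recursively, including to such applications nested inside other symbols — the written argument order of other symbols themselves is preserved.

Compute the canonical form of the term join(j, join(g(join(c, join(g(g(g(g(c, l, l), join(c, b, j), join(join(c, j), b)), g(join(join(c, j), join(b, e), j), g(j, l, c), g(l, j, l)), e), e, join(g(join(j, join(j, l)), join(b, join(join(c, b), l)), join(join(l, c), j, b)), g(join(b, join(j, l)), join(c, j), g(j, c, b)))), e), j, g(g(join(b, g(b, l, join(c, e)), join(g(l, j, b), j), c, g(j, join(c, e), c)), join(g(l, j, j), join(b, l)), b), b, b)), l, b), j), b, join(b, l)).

Answer: join(b, b, g(join(c, g(g(g(g(c, l, l), join(b, c, j), join(b, c, j)), g(join(b, c, j, j), g(j, l, c), g(l, j, l)), e), e, join(g(join(b, j, l), join(c, j), g(j, c, b)), g(join(j, j, l), join(b, b, c, l), join(b, c, j, l)))), g(g(join(b, c, g(b, l, c), g(j, c, c), g(l, j, b), j), join(b, g(l, j, j), l), b), b, b), j), l, b), j, j, l)

Derivation:
Merge nested applications:  join(j, g(join(c, join(g(g(g(g(c, l, l), join(c, b, j), join(join(c, j), b)), g(join(join(c, j), join(b, e), j), g(j, l, c), g(l, j, l)), e), e, join(g(join(j, join(j, l)), join(b, join(join(c, b), l)), join(join(l, c), j, b)), g(join(b, join(j, l)), join(c, j), g(j, c, b)))), e), j, g(g(join(b, g(b, l, join(c, e)), join(g(l, j, b), j), c, g(j, join(c, e), c)), join(g(l, j, j), join(b, l)), b), b, b)), l, b), j, b, b, l)
Inside:  g(join(c, join(g(g(g(g(c, l, l), join(c, b, j), join(join(c, j), b)), g(join(join(c, j), join(b, e), j), g(j, l, c), g(l, j, l)), e), e, join(g(join(j, join(j, l)), join(b, join(join(c, b), l)), join(join(l, c), j, b)), g(join(b, join(j, l)), join(c, j), g(j, c, b)))), e), j, g(g(join(b, g(b, l, join(c, e)), join(g(l, j, b), j), c, g(j, join(c, e), c)), join(g(l, j, j), join(b, l)), b), b, b)), l, b)  →  g(join(c, g(g(g(g(c, l, l), join(b, c, j), join(b, c, j)), g(join(b, c, j, j), g(j, l, c), g(l, j, l)), e), e, join(g(join(b, j, l), join(c, j), g(j, c, b)), g(join(j, j, l), join(b, b, c, l), join(b, c, j, l)))), g(g(join(b, c, g(b, l, c), g(j, c, c), g(l, j, b), j), join(b, g(l, j, j), l), b), b, b), j), l, b)
Order the arguments:  join(b, b, g(join(c, g(g(g(g(c, l, l), join(b, c, j), join(b, c, j)), g(join(b, c, j, j), g(j, l, c), g(l, j, l)), e), e, join(g(join(b, j, l), join(c, j), g(j, c, b)), g(join(j, j, l), join(b, b, c, l), join(b, c, j, l)))), g(g(join(b, c, g(b, l, c), g(j, c, c), g(l, j, b), j), join(b, g(l, j, j), l), b), b, b), j), l, b), j, j, l)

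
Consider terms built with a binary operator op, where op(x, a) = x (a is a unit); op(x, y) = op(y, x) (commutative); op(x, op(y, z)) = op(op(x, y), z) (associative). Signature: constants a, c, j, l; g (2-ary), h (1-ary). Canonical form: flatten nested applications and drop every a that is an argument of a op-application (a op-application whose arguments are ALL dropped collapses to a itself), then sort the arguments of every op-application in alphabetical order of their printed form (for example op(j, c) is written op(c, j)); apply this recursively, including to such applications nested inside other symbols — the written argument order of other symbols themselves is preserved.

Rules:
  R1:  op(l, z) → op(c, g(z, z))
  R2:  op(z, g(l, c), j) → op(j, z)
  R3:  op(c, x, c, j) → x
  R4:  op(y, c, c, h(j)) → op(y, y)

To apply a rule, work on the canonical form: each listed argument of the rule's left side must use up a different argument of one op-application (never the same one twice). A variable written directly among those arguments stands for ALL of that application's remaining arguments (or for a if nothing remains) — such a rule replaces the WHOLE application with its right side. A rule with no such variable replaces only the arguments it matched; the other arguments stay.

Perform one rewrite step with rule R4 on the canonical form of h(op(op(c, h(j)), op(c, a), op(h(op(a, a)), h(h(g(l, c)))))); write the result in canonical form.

Answer: h(op(h(a), h(a), h(h(g(l, c))), h(h(g(l, c)))))

Derivation:
Canonical form:  h(op(c, c, h(a), h(h(g(l, c))), h(j)))
Match R4:  consume c, c, h(j);  y := op(h(a), h(h(g(l, c))))
Every leftover argument binds to the variable; the entire application is replaced.
Giving:  h(op(h(a), h(a), h(h(g(l, c))), h(h(g(l, c)))))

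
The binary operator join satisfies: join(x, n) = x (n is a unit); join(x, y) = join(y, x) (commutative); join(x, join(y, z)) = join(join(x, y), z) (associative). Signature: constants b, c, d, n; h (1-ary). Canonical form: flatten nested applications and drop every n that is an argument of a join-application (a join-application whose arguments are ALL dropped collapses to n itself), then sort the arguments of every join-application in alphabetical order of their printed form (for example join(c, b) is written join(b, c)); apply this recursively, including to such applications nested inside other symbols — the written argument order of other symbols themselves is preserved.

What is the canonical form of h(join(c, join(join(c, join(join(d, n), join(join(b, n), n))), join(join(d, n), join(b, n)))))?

Answer: h(join(b, b, c, c, d, d))

Derivation:
Work inside:  join(c, join(join(c, join(join(d, n), join(join(b, n), n))), join(join(d, n), join(b, n))))
Merge nested applications:  join(c, c, d, n, b, n, n, d, n, b, n)
Units out:  drop n (×5)
Order the arguments:  join(b, b, c, c, d, d)
Put back:  h(join(b, b, c, c, d, d))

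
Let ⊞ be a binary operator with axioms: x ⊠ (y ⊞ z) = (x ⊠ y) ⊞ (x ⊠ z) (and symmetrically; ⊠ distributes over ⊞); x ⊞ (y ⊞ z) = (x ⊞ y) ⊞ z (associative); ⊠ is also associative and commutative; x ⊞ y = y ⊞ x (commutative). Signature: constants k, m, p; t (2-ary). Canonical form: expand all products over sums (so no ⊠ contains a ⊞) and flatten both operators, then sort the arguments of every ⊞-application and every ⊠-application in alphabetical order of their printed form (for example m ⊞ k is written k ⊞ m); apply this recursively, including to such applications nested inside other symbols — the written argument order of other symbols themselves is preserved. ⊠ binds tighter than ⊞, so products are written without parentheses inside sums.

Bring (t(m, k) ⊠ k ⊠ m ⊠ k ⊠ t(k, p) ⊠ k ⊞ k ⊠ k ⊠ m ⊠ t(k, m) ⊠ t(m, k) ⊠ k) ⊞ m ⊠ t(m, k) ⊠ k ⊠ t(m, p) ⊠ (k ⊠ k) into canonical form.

Answer: k ⊠ k ⊠ k ⊠ m ⊠ t(k, m) ⊠ t(m, k) ⊞ k ⊠ k ⊠ k ⊠ m ⊠ t(k, p) ⊠ t(m, k) ⊞ k ⊠ k ⊠ k ⊠ m ⊠ t(m, k) ⊠ t(m, p)

Derivation:
Flatten:  k ⊠ k ⊠ k ⊠ m ⊠ t(k, p) ⊠ t(m, k) ⊞ k ⊠ k ⊠ k ⊠ m ⊠ t(k, m) ⊠ t(m, k) ⊞ k ⊠ k ⊠ k ⊠ m ⊠ t(m, k) ⊠ t(m, p)
Sort arguments:  k ⊠ k ⊠ k ⊠ m ⊠ t(k, m) ⊠ t(m, k) ⊞ k ⊠ k ⊠ k ⊠ m ⊠ t(k, p) ⊠ t(m, k) ⊞ k ⊠ k ⊠ k ⊠ m ⊠ t(m, k) ⊠ t(m, p)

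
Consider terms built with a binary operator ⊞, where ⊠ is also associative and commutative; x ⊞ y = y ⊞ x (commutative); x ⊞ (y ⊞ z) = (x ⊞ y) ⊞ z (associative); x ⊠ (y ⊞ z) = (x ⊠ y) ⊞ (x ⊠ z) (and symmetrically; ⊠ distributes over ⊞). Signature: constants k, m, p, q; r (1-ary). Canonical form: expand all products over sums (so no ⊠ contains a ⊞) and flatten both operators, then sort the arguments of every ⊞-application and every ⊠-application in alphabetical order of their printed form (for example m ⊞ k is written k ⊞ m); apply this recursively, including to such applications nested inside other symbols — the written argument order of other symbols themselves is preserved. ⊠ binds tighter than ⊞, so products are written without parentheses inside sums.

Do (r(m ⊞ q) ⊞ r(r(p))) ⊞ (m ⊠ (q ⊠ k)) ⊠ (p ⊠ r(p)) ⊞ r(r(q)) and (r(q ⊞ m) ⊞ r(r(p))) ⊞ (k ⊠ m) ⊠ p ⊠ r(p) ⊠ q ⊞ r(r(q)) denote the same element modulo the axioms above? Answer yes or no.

Left:  (r(m ⊞ q) ⊞ r(r(p))) ⊞ (m ⊠ (q ⊠ k)) ⊠ (p ⊠ r(p)) ⊞ r(r(q))
  Merge nested applications:  r(m ⊞ q) ⊞ r(r(p)) ⊞ k ⊠ m ⊠ p ⊠ q ⊠ r(p) ⊞ r(r(q))
  Sort arguments:  k ⊠ m ⊠ p ⊠ q ⊠ r(p) ⊞ r(m ⊞ q) ⊞ r(r(p)) ⊞ r(r(q))
Right:  (r(q ⊞ m) ⊞ r(r(p))) ⊞ (k ⊠ m) ⊠ p ⊠ r(p) ⊠ q ⊞ r(r(q))
  Flatten:  r(m ⊞ q) ⊞ r(r(p)) ⊞ k ⊠ m ⊠ p ⊠ q ⊠ r(p) ⊞ r(r(q))
  Sort arguments:  k ⊠ m ⊠ p ⊠ q ⊠ r(p) ⊞ r(m ⊞ q) ⊞ r(r(p)) ⊞ r(r(q))

Answer: yes — both canonical forms are k ⊠ m ⊠ p ⊠ q ⊠ r(p) ⊞ r(m ⊞ q) ⊞ r(r(p)) ⊞ r(r(q))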